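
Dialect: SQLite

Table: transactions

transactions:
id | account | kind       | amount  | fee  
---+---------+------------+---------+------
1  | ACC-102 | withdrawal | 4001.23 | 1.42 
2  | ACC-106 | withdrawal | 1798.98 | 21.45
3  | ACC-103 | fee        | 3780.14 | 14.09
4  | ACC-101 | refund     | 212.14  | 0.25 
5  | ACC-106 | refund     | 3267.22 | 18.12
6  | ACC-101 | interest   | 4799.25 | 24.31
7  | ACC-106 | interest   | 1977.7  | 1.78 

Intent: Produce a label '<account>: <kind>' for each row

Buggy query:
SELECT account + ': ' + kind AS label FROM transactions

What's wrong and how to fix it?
Bug: '+' is numeric addition; on text columns SQLite converts them to 0 instead of concatenating

Fix: Replace + with || to concatenate text

Corrected query:
SELECT account || ': ' || kind AS label FROM transactions

Result:
label              
-------------------
ACC-102: withdrawal
ACC-106: withdrawal
ACC-103: fee       
ACC-101: refund    
ACC-106: refund    
ACC-101: interest  
ACC-106: interest  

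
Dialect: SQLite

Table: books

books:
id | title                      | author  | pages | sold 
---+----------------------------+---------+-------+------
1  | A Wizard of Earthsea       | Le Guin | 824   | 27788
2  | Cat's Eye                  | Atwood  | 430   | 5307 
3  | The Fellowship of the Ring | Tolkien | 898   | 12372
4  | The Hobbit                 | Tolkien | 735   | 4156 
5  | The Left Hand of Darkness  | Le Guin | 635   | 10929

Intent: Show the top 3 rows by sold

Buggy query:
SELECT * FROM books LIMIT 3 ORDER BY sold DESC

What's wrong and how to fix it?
Bug: LIMIT must come after ORDER BY

Fix: Swap the clauses: ORDER BY first, then LIMIT

Corrected query:
SELECT * FROM books ORDER BY sold DESC LIMIT 3

Result:
id | title                      | author  | pages | sold 
---+----------------------------+---------+-------+------
1  | A Wizard of Earthsea       | Le Guin | 824   | 27788
3  | The Fellowship of the Ring | Tolkien | 898   | 12372
5  | The Left Hand of Darkness  | Le Guin | 635   | 10929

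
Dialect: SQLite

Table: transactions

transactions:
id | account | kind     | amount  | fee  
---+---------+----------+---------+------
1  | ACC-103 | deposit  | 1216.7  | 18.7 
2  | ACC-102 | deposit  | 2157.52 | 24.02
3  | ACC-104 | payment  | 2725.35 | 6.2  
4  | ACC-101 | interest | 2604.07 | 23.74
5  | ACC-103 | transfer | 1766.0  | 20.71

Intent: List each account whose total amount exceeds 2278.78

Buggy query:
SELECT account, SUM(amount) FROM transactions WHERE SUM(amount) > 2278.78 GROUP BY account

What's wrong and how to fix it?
Bug: WHERE runs before GROUP BY, so aggregates aren't available there

Fix: Move the aggregate condition to a HAVING clause

Corrected query:
SELECT account, SUM(amount) FROM transactions GROUP BY account HAVING SUM(amount) > 2278.78

Result:
account | SUM(amount)
--------+------------
ACC-101 | 2604.07    
ACC-103 | 2982.7     
ACC-104 | 2725.35    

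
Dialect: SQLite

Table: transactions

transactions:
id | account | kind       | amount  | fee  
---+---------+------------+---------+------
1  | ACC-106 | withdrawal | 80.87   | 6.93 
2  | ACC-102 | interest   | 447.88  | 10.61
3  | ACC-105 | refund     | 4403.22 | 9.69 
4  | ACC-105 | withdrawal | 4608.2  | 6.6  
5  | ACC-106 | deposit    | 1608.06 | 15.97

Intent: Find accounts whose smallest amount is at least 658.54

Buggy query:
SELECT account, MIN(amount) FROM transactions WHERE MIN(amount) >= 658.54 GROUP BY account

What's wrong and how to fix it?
Bug: Aggregates like MIN are computed per group after WHERE runs

Fix: Replace WHERE with HAVING after the GROUP BY

Corrected query:
SELECT account, MIN(amount) FROM transactions GROUP BY account HAVING MIN(amount) >= 658.54

Result:
account | MIN(amount)
--------+------------
ACC-105 | 4403.22    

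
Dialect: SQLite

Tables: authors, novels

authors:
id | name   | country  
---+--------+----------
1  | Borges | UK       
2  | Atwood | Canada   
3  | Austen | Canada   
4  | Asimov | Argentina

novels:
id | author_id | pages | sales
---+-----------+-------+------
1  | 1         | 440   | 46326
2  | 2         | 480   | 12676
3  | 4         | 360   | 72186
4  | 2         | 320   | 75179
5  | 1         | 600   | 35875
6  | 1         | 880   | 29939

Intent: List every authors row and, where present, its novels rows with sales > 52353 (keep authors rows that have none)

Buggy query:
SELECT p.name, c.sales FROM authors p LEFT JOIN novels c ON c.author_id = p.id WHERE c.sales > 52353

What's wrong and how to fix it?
Bug: A WHERE condition on the right-hand table after LEFT JOIN drops unmatched parents

Fix: Put 'c.sales > 52353' in the JOIN's ON clause instead of WHERE

Corrected query:
SELECT p.name, c.sales FROM authors p LEFT JOIN novels c ON c.author_id = p.id AND c.sales > 52353

Result:
name   | sales
-------+------
Borges | NULL 
Atwood | 75179
Austen | NULL 
Asimov | 72186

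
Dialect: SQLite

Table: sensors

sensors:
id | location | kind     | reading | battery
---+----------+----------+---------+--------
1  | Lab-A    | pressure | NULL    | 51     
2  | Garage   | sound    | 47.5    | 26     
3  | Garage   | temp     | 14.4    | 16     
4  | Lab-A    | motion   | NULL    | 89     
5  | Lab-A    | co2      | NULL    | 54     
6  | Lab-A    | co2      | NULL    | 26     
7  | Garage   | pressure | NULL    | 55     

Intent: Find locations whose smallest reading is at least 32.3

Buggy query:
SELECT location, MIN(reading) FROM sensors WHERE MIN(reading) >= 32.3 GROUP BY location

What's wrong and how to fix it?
Bug: MIN() in WHERE is a misuse of aggregate

Fix: Use HAVING for the per-group MIN condition

Corrected query:
SELECT location, MIN(reading) FROM sensors GROUP BY location HAVING MIN(reading) >= 32.3

Result:
(no rows)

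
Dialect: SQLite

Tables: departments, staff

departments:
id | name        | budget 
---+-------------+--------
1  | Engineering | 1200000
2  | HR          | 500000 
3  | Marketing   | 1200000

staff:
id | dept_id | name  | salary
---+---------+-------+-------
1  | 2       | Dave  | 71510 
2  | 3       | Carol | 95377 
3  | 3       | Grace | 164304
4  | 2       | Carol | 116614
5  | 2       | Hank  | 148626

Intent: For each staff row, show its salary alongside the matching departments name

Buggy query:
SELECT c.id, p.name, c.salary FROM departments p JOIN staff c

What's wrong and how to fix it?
Bug: Missing join condition: each staff row is matched to all departments rows instead of just its own

Fix: Specify the join condition linking the foreign key to the parent id

Corrected query:
SELECT c.id, p.name, c.salary FROM departments p JOIN staff c ON c.dept_id = p.id

Result:
id | name      | salary
---+-----------+-------
1  | HR        | 71510 
2  | Marketing | 95377 
3  | Marketing | 164304
4  | HR        | 116614
5  | HR        | 148626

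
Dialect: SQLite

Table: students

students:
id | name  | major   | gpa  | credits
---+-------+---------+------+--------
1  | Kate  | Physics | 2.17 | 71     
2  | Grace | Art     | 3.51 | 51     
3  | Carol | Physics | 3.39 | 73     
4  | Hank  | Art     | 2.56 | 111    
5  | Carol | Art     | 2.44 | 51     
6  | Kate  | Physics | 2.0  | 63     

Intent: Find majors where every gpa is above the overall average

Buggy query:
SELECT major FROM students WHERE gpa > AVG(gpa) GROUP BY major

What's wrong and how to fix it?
Bug: WHERE evaluates per row before aggregation, so AVG() is unavailable

Fix: Compute the overall average in a scalar subquery and compare each group's MIN against it in HAVING

Corrected query:
SELECT major FROM students GROUP BY major HAVING MIN(gpa) > (SELECT AVG(gpa) FROM students)

Result:
(no rows)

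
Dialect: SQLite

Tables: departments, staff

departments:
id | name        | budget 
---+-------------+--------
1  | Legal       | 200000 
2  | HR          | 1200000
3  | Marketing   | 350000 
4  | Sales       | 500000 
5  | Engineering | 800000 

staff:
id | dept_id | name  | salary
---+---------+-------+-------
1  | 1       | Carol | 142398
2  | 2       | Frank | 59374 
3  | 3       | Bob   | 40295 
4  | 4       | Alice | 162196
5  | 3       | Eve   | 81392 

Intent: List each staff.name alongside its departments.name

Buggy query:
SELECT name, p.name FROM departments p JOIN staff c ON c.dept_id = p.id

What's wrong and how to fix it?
Bug: 'name' exists in both joined tables, so the database can't tell which one is meant

Fix: Prefix ambiguous columns with the table alias

Corrected query:
SELECT c.name, p.name FROM departments p JOIN staff c ON c.dept_id = p.id

Result:
name  | name     
------+----------
Carol | Legal    
Frank | HR       
Bob   | Marketing
Alice | Sales    
Eve   | Marketing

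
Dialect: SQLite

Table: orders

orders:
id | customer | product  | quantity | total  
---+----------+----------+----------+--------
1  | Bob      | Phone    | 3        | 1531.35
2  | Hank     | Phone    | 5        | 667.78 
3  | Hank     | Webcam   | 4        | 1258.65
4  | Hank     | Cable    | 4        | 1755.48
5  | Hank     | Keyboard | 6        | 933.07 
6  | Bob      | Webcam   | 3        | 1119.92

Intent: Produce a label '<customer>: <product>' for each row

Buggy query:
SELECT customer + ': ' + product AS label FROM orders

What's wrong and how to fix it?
Bug: SQLite uses || for string concatenation; + coerces text to numbers (yielding 0)

Fix: Replace + with || to concatenate text

Corrected query:
SELECT customer || ': ' || product AS label FROM orders

Result:
label         
--------------
Bob: Phone    
Hank: Phone   
Hank: Webcam  
Hank: Cable   
Hank: Keyboard
Bob: Webcam   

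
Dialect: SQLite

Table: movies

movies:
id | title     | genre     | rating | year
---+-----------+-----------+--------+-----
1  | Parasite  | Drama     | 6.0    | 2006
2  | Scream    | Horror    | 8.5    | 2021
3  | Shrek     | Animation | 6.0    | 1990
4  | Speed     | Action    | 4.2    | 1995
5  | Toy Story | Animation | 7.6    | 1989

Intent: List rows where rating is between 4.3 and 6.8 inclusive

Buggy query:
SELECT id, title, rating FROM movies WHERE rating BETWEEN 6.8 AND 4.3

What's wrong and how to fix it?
Bug: The bounds are reversed; BETWEEN a AND b requires a <= b to match anything

Fix: Write BETWEEN 4.3 AND 6.8

Corrected query:
SELECT id, title, rating FROM movies WHERE rating BETWEEN 4.3 AND 6.8

Result:
id | title    | rating
---+----------+-------
1  | Parasite | 6     
3  | Shrek    | 6     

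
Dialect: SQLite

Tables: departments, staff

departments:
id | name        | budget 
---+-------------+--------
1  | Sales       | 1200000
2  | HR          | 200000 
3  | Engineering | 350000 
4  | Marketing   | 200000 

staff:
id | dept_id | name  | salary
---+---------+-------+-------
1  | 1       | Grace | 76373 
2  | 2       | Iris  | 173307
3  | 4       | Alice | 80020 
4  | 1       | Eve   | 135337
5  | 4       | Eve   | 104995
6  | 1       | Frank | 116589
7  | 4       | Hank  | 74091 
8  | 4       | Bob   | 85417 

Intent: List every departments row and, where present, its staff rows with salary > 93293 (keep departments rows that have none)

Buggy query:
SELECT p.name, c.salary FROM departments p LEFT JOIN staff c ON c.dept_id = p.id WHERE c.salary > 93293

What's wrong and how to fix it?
Bug: Filtering c.salary in WHERE discards the NULL rows produced by LEFT JOIN, turning it into an inner join

Fix: Put 'c.salary > 93293' in the JOIN's ON clause instead of WHERE

Corrected query:
SELECT p.name, c.salary FROM departments p LEFT JOIN staff c ON c.dept_id = p.id AND c.salary > 93293

Result:
name        | salary
------------+-------
Sales       | 116589
Sales       | 135337
HR          | 173307
Engineering | NULL  
Marketing   | 104995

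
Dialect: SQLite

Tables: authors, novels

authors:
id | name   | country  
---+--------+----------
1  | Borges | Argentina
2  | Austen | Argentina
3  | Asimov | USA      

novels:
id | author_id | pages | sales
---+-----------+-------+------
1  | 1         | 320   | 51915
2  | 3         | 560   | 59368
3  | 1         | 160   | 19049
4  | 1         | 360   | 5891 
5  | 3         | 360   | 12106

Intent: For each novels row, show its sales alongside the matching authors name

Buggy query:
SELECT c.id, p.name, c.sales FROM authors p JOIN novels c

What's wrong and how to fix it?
Bug: JOIN with no ON clause produces a cartesian product; every novels row pairs with every authors row

Fix: Add ON c.author_id = p.id to the JOIN

Corrected query:
SELECT c.id, p.name, c.sales FROM authors p JOIN novels c ON c.author_id = p.id

Result:
id | name   | sales
---+--------+------
1  | Borges | 51915
2  | Asimov | 59368
3  | Borges | 19049
4  | Borges | 5891 
5  | Asimov | 12106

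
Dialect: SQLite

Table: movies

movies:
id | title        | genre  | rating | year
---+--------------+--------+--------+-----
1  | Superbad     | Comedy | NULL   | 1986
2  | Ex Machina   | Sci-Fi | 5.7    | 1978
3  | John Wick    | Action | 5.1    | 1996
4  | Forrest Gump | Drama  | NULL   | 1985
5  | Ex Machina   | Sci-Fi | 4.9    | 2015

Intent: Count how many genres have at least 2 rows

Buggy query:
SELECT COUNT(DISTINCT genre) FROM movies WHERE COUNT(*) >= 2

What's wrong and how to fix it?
Bug: WHERE filters individual rows, not groups, so a group-level COUNT is invalid there

Fix: Use a subquery that GROUPs and filters with HAVING, then count its rows

Corrected query:
SELECT COUNT(*) FROM (SELECT genre FROM movies GROUP BY genre HAVING COUNT(*) >= 2)

Result:
COUNT(*)
--------
1       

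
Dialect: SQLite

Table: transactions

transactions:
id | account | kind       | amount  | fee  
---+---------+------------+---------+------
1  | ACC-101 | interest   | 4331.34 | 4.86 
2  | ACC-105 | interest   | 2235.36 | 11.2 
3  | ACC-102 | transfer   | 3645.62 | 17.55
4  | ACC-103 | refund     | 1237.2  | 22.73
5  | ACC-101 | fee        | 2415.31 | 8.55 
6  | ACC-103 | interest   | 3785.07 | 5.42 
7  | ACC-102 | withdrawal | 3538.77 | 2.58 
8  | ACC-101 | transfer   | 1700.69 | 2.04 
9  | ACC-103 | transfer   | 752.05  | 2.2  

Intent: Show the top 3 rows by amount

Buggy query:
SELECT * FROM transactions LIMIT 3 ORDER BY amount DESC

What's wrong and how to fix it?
Bug: LIMIT must come after ORDER BY

Fix: Sort with ORDER BY, then apply LIMIT

Corrected query:
SELECT * FROM transactions ORDER BY amount DESC LIMIT 3

Result:
id | account | kind     | amount  | fee  
---+---------+----------+---------+------
1  | ACC-101 | interest | 4331.34 | 4.86 
6  | ACC-103 | interest | 3785.07 | 5.42 
3  | ACC-102 | transfer | 3645.62 | 17.55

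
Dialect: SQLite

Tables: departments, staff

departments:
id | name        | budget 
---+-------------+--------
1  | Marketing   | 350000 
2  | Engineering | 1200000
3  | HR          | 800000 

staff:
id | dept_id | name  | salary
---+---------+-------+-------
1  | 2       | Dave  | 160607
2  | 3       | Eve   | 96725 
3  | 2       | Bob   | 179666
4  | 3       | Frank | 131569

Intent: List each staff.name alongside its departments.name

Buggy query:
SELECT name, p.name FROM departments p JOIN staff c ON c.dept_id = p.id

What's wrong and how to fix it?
Bug: Both tables have a 'name' column; the unqualified reference is ambiguous

Fix: Qualify the column with its table alias (c.name)

Corrected query:
SELECT c.name, p.name FROM departments p JOIN staff c ON c.dept_id = p.id

Result:
name  | name       
------+------------
Dave  | Engineering
Eve   | HR         
Bob   | Engineering
Frank | HR         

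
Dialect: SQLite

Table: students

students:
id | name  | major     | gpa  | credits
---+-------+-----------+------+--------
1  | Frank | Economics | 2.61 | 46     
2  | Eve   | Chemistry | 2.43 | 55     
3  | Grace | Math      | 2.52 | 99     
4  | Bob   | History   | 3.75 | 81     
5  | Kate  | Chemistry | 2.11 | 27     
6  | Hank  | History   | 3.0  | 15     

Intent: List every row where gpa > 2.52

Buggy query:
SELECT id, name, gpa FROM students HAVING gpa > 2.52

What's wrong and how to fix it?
Bug: This is a non-aggregate query (no GROUP BY, no aggregates), so in SQLite the HAVING clause is invalid here; a row-level condition belongs in WHERE

Fix: Use WHERE for row-level filtering

Corrected query:
SELECT id, name, gpa FROM students WHERE gpa > 2.52

Result:
id | name  | gpa 
---+-------+-----
1  | Frank | 2.61
4  | Bob   | 3.75
6  | Hank  | 3   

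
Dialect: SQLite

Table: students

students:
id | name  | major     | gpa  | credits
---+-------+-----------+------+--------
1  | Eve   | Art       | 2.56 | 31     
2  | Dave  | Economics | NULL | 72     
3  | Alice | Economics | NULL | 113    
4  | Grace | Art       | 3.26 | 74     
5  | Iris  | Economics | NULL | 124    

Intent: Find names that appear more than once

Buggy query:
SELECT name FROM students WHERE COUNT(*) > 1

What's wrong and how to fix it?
Bug: COUNT(*) is an aggregate and cannot be used in WHERE

Fix: GROUP BY name, then filter groups with HAVING COUNT(*) > 1

Corrected query:
SELECT name FROM students GROUP BY name HAVING COUNT(*) > 1

Result:
(no rows)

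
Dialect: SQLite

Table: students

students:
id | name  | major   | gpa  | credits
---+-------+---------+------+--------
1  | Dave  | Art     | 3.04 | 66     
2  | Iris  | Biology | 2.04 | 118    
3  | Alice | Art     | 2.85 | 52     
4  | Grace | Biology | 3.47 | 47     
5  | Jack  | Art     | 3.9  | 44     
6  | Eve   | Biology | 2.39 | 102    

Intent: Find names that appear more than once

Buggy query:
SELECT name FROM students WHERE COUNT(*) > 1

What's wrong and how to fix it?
Bug: WHERE can't reference COUNT(*); aggregates are computed after WHERE

Fix: GROUP BY name, then filter groups with HAVING COUNT(*) > 1

Corrected query:
SELECT name FROM students GROUP BY name HAVING COUNT(*) > 1

Result:
(no rows)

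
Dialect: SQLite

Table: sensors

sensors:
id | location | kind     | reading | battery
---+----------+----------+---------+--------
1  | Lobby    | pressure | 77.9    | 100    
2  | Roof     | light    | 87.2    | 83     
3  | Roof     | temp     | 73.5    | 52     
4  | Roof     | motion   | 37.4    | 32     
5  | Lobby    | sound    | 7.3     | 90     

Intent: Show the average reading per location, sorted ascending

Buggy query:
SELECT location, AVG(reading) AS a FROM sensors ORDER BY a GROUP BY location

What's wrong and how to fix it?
Bug: GROUP BY must precede ORDER BY

Fix: Move ORDER BY to the end, after GROUP BY

Corrected query:
SELECT location, AVG(reading) AS a FROM sensors GROUP BY location ORDER BY a

Result:
location | a        
---------+----------
Lobby    | 42.6     
Roof     | 66.033333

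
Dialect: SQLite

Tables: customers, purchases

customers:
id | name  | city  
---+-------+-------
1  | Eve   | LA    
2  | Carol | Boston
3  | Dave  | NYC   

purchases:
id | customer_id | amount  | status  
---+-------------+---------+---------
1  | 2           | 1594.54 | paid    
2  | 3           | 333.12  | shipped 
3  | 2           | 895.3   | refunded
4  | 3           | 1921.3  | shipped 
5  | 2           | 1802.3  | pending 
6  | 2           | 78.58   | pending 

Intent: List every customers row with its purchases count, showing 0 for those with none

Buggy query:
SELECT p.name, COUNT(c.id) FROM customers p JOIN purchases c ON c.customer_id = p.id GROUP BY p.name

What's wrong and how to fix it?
Bug: INNER JOIN drops customers rows that have no matching purchases rows

Fix: Use LEFT JOIN so parents without children still appear (COUNT(c.id) gives 0)

Corrected query:
SELECT p.name, COUNT(c.id) FROM customers p LEFT JOIN purchases c ON c.customer_id = p.id GROUP BY p.name

Result:
name  | COUNT(c.id)
------+------------
Carol | 4          
Dave  | 2          
Eve   | 0          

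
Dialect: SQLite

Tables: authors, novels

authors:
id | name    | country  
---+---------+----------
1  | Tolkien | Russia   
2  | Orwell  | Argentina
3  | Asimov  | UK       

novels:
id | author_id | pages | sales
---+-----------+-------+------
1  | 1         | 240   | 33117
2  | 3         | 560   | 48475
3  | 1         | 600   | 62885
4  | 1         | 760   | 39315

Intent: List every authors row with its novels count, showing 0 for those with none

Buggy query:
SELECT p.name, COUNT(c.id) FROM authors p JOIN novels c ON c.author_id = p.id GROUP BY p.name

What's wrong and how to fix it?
Bug: INNER JOIN drops authors rows that have no matching novels rows

Fix: Use LEFT JOIN so parents without children still appear (COUNT(c.id) gives 0)

Corrected query:
SELECT p.name, COUNT(c.id) FROM authors p LEFT JOIN novels c ON c.author_id = p.id GROUP BY p.name

Result:
name    | COUNT(c.id)
--------+------------
Asimov  | 1          
Orwell  | 0          
Tolkien | 3          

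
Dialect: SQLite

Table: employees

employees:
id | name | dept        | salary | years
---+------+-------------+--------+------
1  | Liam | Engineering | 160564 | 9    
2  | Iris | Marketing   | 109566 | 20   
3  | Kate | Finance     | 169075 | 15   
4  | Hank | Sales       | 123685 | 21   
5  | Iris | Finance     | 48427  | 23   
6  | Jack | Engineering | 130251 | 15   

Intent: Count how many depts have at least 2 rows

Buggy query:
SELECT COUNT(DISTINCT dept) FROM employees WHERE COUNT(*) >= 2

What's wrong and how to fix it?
Bug: WHERE filters individual rows, not groups, so a group-level COUNT is invalid there

Fix: Group first with HAVING COUNT(*) >= 2, then COUNT the resulting groups

Corrected query:
SELECT COUNT(*) FROM (SELECT dept FROM employees GROUP BY dept HAVING COUNT(*) >= 2)

Result:
COUNT(*)
--------
2       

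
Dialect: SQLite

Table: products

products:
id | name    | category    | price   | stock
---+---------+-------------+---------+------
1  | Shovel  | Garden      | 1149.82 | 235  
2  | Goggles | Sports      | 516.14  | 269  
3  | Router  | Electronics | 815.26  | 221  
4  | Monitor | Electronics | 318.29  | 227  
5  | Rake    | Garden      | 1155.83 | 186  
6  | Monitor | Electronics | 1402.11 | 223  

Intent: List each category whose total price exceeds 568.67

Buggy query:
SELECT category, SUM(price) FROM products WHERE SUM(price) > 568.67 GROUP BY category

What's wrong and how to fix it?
Bug: Aggregate functions cannot appear in a WHERE clause

Fix: Move the aggregate condition to a HAVING clause

Corrected query:
SELECT category, SUM(price) FROM products GROUP BY category HAVING SUM(price) > 568.67

Result:
category    | SUM(price)
------------+-----------
Electronics | 2535.66   
Garden      | 2305.65   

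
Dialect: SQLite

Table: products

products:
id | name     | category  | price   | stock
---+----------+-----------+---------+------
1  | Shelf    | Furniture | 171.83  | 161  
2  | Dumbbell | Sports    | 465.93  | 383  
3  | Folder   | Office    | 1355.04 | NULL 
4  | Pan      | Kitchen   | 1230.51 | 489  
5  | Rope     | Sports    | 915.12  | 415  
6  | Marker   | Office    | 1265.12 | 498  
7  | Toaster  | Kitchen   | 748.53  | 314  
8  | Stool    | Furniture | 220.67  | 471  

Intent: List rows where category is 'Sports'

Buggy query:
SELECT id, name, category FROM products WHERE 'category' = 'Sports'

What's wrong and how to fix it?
Bug: Single quotes denote string literals in SQL; the column name is being compared as a constant string

Fix: Reference the column as category without single quotes

Corrected query:
SELECT id, name, category FROM products WHERE category = 'Sports'

Result:
id | name     | category
---+----------+---------
2  | Dumbbell | Sports  
5  | Rope     | Sports  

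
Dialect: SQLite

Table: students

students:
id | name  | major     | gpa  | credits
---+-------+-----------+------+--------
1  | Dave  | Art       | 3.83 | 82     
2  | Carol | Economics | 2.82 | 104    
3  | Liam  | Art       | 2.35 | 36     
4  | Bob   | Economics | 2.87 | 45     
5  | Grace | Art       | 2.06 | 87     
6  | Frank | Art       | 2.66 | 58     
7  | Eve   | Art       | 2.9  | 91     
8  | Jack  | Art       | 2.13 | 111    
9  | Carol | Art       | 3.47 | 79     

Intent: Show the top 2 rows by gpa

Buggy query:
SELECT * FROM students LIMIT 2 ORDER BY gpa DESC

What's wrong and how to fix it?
Bug: LIMIT must come after ORDER BY

Fix: Sort with ORDER BY, then apply LIMIT

Corrected query:
SELECT * FROM students ORDER BY gpa DESC LIMIT 2

Result:
id | name  | major | gpa  | credits
---+-------+-------+------+--------
1  | Dave  | Art   | 3.83 | 82     
9  | Carol | Art   | 3.47 | 79     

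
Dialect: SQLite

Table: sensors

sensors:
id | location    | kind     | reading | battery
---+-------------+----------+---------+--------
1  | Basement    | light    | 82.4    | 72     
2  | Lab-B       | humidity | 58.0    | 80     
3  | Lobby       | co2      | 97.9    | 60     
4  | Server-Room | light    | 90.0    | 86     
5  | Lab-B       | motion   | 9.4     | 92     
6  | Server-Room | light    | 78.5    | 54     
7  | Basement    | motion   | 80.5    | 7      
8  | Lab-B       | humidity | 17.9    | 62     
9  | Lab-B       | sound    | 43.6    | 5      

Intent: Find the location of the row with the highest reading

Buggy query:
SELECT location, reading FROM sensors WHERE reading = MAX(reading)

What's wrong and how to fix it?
Bug: WHERE is evaluated per row; an aggregate over the whole table isn't defined there

Fix: Use a subquery: WHERE reading = (SELECT MAX(reading) FROM sensors)

Corrected query:
SELECT location, reading FROM sensors WHERE reading = (SELECT MAX(reading) FROM sensors)

Result:
location | reading
---------+--------
Lobby    | 97.9   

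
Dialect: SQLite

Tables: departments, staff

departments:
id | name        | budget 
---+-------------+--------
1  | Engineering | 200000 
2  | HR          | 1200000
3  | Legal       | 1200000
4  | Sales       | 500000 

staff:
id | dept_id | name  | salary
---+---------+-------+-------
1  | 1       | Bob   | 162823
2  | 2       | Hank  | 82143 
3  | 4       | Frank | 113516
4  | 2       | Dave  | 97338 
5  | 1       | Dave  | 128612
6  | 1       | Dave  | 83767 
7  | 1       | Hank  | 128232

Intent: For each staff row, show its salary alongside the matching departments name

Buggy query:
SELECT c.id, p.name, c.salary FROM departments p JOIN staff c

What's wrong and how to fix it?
Bug: Missing join condition: each staff row is matched to all departments rows instead of just its own

Fix: Specify the join condition linking the foreign key to the parent id

Corrected query:
SELECT c.id, p.name, c.salary FROM departments p JOIN staff c ON c.dept_id = p.id

Result:
id | name        | salary
---+-------------+-------
1  | Engineering | 162823
2  | HR          | 82143 
3  | Sales       | 113516
4  | HR          | 97338 
5  | Engineering | 128612
6  | Engineering | 83767 
7  | Engineering | 128232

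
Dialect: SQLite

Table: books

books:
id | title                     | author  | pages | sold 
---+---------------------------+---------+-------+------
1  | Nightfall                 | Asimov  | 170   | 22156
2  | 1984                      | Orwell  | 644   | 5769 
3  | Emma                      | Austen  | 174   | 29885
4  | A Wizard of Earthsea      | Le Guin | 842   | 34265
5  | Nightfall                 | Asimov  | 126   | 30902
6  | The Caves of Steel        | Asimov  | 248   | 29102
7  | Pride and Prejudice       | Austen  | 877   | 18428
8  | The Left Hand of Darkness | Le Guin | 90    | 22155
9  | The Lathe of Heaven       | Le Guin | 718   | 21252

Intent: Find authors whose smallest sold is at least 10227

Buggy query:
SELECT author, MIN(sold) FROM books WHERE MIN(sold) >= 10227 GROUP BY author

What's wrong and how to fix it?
Bug: Aggregates like MIN are computed per group after WHERE runs

Fix: Use HAVING for the per-group MIN condition

Corrected query:
SELECT author, MIN(sold) FROM books GROUP BY author HAVING MIN(sold) >= 10227

Result:
author  | MIN(sold)
--------+----------
Asimov  | 22156    
Austen  | 18428    
Le Guin | 21252    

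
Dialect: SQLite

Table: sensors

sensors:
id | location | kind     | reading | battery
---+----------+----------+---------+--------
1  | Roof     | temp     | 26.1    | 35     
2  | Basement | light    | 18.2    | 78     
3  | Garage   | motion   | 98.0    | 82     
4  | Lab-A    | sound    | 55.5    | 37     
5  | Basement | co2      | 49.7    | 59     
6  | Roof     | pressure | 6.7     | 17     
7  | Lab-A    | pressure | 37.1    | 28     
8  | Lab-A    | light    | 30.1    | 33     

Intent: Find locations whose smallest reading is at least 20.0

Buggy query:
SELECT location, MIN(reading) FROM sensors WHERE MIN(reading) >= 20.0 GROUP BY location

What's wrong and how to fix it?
Bug: Aggregates like MIN are computed per group after WHERE runs

Fix: Use HAVING for the per-group MIN condition

Corrected query:
SELECT location, MIN(reading) FROM sensors GROUP BY location HAVING MIN(reading) >= 20.0

Result:
location | MIN(reading)
---------+-------------
Garage   | 98          
Lab-A    | 30.1        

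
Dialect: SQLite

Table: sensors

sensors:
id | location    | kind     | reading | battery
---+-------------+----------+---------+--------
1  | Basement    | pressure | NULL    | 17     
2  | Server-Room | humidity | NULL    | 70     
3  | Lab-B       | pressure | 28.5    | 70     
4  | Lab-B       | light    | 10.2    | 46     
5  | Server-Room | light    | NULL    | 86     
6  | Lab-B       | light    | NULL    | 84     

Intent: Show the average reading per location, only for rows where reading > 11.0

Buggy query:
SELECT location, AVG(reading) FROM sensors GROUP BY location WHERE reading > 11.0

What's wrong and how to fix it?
Bug: Row-level WHERE must come before GROUP BY in the clause order

Fix: Move the WHERE clause before GROUP BY

Corrected query:
SELECT location, AVG(reading) FROM sensors WHERE reading > 11.0 GROUP BY location

Result:
location | AVG(reading)
---------+-------------
Lab-B    | 28.5        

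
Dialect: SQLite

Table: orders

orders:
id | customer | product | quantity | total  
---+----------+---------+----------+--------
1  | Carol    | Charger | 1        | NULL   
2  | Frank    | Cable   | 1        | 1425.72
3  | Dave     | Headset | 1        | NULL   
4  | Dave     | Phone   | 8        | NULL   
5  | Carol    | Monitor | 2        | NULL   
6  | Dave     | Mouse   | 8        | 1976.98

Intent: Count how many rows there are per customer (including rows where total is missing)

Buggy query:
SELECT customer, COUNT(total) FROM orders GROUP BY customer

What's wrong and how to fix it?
Bug: COUNT(column) counts non-NULL values only; rows with NULL total aren't counted

Fix: Replace COUNT(total) with COUNT(*)

Corrected query:
SELECT customer, COUNT(*) FROM orders GROUP BY customer

Result:
customer | COUNT(*)
---------+---------
Carol    | 2       
Dave     | 3       
Frank    | 1       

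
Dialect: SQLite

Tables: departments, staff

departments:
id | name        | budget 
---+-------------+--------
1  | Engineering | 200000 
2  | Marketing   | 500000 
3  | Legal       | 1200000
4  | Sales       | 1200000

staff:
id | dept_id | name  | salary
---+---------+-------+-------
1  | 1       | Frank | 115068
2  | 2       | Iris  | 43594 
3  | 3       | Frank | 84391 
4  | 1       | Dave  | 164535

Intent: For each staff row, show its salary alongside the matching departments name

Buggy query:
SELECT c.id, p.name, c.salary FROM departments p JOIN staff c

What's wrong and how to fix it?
Bug: JOIN with no ON clause produces a cartesian product; every staff row pairs with every departments row

Fix: Specify the join condition linking the foreign key to the parent id

Corrected query:
SELECT c.id, p.name, c.salary FROM departments p JOIN staff c ON c.dept_id = p.id

Result:
id | name        | salary
---+-------------+-------
1  | Engineering | 115068
2  | Marketing   | 43594 
3  | Legal       | 84391 
4  | Engineering | 164535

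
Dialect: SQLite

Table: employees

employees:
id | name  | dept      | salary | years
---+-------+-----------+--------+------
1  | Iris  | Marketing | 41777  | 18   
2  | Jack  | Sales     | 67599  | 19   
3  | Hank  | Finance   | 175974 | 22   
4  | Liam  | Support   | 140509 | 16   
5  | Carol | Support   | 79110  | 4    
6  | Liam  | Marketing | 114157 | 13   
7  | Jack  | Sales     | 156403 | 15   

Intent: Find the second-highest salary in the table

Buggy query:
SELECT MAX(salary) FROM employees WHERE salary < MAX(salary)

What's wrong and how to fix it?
Bug: MAX(salary) on the right of the comparison is an aggregate-in-WHERE error

Fix: Put the inner MAX in a scalar subquery

Corrected query:
SELECT MAX(salary) FROM employees WHERE salary < (SELECT MAX(salary) FROM employees)

Result:
MAX(salary)
-----------
156403     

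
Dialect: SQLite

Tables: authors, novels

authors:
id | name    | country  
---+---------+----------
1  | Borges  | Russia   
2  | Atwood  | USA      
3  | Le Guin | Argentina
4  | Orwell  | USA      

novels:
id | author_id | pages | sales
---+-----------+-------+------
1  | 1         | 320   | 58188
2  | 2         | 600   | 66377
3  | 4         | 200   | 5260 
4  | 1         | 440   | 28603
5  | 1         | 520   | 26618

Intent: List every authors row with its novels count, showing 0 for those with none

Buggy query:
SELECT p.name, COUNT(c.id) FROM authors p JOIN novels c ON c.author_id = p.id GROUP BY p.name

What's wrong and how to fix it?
Bug: INNER JOIN drops authors rows that have no matching novels rows

Fix: Switch to LEFT JOIN to retain unmatched parent rows

Corrected query:
SELECT p.name, COUNT(c.id) FROM authors p LEFT JOIN novels c ON c.author_id = p.id GROUP BY p.name

Result:
name    | COUNT(c.id)
--------+------------
Atwood  | 1          
Borges  | 3          
Le Guin | 0          
Orwell  | 1          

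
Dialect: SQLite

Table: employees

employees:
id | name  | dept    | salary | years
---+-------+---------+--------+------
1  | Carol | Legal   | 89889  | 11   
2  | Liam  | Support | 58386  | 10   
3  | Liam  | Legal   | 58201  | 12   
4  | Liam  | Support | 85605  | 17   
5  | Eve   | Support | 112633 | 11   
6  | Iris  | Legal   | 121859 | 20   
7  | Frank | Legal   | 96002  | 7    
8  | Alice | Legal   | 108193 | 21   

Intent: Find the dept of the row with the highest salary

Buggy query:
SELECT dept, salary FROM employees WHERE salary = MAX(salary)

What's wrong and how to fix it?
Bug: MAX(salary) is an aggregate and cannot be used directly in WHERE

Fix: Use a subquery: WHERE salary = (SELECT MAX(salary) FROM employees)

Corrected query:
SELECT dept, salary FROM employees WHERE salary = (SELECT MAX(salary) FROM employees)

Result:
dept  | salary
------+-------
Legal | 121859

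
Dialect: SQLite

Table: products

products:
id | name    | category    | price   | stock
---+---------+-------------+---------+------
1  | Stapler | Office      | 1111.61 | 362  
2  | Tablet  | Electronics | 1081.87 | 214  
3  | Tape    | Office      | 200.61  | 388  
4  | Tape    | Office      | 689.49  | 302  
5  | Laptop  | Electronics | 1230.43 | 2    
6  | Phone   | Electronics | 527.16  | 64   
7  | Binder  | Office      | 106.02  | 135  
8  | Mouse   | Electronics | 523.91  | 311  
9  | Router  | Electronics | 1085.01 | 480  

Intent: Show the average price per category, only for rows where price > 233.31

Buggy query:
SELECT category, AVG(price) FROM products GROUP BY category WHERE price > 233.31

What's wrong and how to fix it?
Bug: Row-level WHERE must come before GROUP BY in the clause order

Fix: Place WHERE between FROM and GROUP BY

Corrected query:
SELECT category, AVG(price) FROM products WHERE price > 233.31 GROUP BY category

Result:
category    | AVG(price)
------------+-----------
Electronics | 889.676   
Office      | 900.55    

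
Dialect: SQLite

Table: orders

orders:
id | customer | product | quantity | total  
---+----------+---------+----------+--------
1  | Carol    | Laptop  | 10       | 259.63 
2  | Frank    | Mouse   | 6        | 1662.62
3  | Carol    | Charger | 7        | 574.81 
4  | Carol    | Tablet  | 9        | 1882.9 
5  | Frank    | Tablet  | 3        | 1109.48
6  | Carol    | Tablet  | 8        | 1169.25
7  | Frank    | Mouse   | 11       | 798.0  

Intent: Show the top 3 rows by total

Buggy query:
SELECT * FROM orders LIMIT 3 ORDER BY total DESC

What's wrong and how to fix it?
Bug: ORDER BY cannot follow LIMIT; LIMIT is the final clause

Fix: Sort with ORDER BY, then apply LIMIT

Corrected query:
SELECT * FROM orders ORDER BY total DESC LIMIT 3

Result:
id | customer | product | quantity | total  
---+----------+---------+----------+--------
4  | Carol    | Tablet  | 9        | 1882.9 
2  | Frank    | Mouse   | 6        | 1662.62
6  | Carol    | Tablet  | 8        | 1169.25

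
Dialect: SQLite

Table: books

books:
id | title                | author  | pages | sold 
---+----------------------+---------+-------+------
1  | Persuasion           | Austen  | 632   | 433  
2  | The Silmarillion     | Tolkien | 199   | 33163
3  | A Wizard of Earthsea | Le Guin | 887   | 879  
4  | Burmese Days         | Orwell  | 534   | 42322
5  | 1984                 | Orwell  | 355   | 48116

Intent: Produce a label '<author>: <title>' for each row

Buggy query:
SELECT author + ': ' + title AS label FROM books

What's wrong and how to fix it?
Bug: '+' is numeric addition; on text columns SQLite converts them to 0 instead of concatenating

Fix: Replace + with || to concatenate text

Corrected query:
SELECT author || ': ' || title AS label FROM books

Result:
label                        
-----------------------------
Austen: Persuasion           
Tolkien: The Silmarillion    
Le Guin: A Wizard of Earthsea
Orwell: Burmese Days         
Orwell: 1984                 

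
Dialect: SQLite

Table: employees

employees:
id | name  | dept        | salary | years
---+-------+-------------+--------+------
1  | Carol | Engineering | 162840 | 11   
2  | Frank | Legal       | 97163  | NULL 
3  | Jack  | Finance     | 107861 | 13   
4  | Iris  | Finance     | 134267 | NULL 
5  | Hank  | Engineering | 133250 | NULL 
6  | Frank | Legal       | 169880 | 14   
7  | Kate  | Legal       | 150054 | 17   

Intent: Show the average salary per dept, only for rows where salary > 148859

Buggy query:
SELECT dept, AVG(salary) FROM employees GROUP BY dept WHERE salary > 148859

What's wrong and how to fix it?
Bug: Row-level WHERE must come before GROUP BY in the clause order

Fix: Move the WHERE clause before GROUP BY

Corrected query:
SELECT dept, AVG(salary) FROM employees WHERE salary > 148859 GROUP BY dept

Result:
dept        | AVG(salary)
------------+------------
Engineering | 162840     
Legal       | 159967     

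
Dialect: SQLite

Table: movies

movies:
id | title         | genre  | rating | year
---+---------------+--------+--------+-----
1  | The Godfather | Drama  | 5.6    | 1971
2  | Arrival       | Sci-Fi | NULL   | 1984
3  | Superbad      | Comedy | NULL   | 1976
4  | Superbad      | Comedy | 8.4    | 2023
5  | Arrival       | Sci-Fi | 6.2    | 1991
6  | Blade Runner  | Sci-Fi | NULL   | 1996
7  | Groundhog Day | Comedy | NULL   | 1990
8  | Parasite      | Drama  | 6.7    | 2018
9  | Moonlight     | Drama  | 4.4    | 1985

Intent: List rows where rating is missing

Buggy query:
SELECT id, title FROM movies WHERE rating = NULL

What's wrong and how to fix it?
Bug: Comparing to NULL with '=' never matches; NULL = NULL is unknown, not true

Fix: Use IS NULL to test for NULL

Corrected query:
SELECT id, title FROM movies WHERE rating IS NULL

Result:
id | title        
---+--------------
2  | Arrival      
3  | Superbad     
6  | Blade Runner 
7  | Groundhog Day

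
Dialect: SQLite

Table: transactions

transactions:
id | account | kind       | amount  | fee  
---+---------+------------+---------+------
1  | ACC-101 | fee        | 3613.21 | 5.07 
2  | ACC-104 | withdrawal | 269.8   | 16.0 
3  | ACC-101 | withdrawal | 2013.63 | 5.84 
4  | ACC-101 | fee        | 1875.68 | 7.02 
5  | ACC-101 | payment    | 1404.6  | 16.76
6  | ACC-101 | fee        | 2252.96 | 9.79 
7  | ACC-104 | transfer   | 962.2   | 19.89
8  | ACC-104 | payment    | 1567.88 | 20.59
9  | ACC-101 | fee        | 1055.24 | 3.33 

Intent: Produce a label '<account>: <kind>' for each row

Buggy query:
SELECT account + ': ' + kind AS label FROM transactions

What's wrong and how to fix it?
Bug: SQLite uses || for string concatenation; + coerces text to numbers (yielding 0)

Fix: Replace + with || to concatenate text

Corrected query:
SELECT account || ': ' || kind AS label FROM transactions

Result:
label              
-------------------
ACC-101: fee       
ACC-104: withdrawal
ACC-101: withdrawal
ACC-101: fee       
ACC-101: payment   
ACC-101: fee       
ACC-104: transfer  
ACC-104: payment   
ACC-101: fee       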